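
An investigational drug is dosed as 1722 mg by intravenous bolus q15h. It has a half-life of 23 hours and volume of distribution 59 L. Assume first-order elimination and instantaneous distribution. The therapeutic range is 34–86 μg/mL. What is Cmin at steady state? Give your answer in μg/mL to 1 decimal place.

51.1 μg/mL

k = ln2/t½ = ln2/23 ≈ 0.030137 h⁻¹; fraction remaining f = e^(−kτ) = e^(−0.030137×15) ≈ 0.6363.
Single-dose peak C₀ = D/Vd = 1722/59 ≈ 29.186 μg/mL.
Steady-state trough Cmin,ss = C₀·f/(1−f) ≈ 29.186 × 0.6363/0.3637 ≈ 51.061 μg/mL.
Trough 51.1 μg/mL vs MEC 34 μg/mL: adequate.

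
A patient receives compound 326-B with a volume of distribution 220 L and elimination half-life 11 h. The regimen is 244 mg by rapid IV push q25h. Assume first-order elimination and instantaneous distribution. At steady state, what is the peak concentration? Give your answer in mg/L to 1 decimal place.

τ/t½ = 25/11 ≈ 2.2727, so fraction remaining f = (1/2)^(25/11) ≈ 0.2069.
Accumulation ratio R = 1/(1 − f) ≈ 1/0.7931 ≈ 1.2609.
Single-dose peak C₀ = D/Vd = 244/220 ≈ 1.109 mg/L.
Steady-state peak Cmax,ss = C₀·R ≈ 1.109 × 1.2609 ≈ 1.398 mg/L.

1.4 mg/L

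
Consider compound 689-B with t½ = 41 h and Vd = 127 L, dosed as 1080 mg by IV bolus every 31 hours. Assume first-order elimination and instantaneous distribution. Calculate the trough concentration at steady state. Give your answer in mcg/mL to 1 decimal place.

12.3 mcg/mL

τ/t½ = 31/41 ≈ 0.7561, so fraction remaining f = (1/2)^(31/41) ≈ 0.5921.
Accumulation ratio R = 1/(1 − f) ≈ 1/0.4079 ≈ 2.4516.
Single-dose peak C₀ = D/Vd = 1080/127 ≈ 8.504 mcg/mL.
Cmax,ss = C₀/(1 − f) ≈ 8.504/0.4079 ≈ 20.848 mcg/mL.
One interval later, Cmin,ss = Cmax,ss·e^(−kτ) ≈ 20.848 × 0.5921 ≈ 12.344 mcg/mL.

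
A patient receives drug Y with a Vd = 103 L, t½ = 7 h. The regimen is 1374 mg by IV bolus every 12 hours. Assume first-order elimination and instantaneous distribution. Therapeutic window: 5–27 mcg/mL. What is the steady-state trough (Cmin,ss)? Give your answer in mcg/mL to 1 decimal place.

k = ln2/t½ = ln2/7 ≈ 0.099021 h⁻¹; fraction remaining f = e^(−kτ) = e^(−0.099021×12) ≈ 0.3048.
At steady state, accumulation factor R = 1/(1 − e^(−kτ)) ≈ 1.4384.
Each bolus raises the concentration by D/Vd = 1374/103 ≈ 13.340 mcg/mL.
Cmax,ss = C₀/(1 − f) ≈ 13.340/0.6952 ≈ 19.189 mcg/mL.
Steady-state trough Cmin,ss = Cmax,ss·f ≈ 19.189 × 0.3048 ≈ 5.849 mcg/mL.
Trough 5.8 mcg/mL vs MEC 5 mcg/mL: adequate.

5.8 mcg/mL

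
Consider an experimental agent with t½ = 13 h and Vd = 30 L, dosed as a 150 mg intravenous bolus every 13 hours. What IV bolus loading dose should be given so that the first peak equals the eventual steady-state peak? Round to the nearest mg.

300 mg

f = (1/2)^(13/13) ≈ 0.500000; accumulation ratio R = 1/(1−f) ≈ 2.00000.
Loading dose to hit Cmax,ss on first dose: D_load = D_maint·R ≈ 150 × 2.00000 ≈ 300.00 mg.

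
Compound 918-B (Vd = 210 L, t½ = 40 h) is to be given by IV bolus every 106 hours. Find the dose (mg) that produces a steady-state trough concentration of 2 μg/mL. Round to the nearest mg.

2216 mg

τ/t½ = 106/40 ≈ 2.65, so f = (1/2)^(106/40) ≈ 0.159320.
Cmin,ss = (D/Vd)·f/(1−f), so D = Cmin,ss·Vd·(1−f)/f.
D = 2 × 210 × (1−f)/f ≈ 2 × 210 × 5.27668 ≈ 2216.21 mg.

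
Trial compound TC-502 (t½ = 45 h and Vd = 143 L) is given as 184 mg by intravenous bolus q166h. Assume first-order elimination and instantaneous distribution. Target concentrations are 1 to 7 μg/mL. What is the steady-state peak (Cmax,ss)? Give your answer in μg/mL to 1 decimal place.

1.4 μg/mL

τ/t½ = 166/45 ≈ 3.6889, so fraction remaining f = (1/2)^(166/45) ≈ 0.0775.
Accumulation ratio R = 1/(1 − f) ≈ 1/0.9225 ≈ 1.0840.
Each bolus raises the concentration by D/Vd = 184/143 ≈ 1.287 μg/mL.
Cmax,ss = C₀/(1 − f) ≈ 1.287/0.9225 ≈ 1.395 μg/mL.
Peak 1.4 μg/mL vs MTC 7 μg/mL: below toxic threshold.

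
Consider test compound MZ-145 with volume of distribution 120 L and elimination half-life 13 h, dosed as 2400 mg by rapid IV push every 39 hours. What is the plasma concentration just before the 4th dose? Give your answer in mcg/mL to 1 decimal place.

f = (1/2)^(τ/t½) = (1/2)^(39/13) ≈ 0.1250.
C₀ = D/Vd = 2400/120 ≈ 20.000 mcg/mL.
Before the 4th dose, 3 doses have been given. Superposition: Cmin = C₀·(f + f² + … + f^3).
≈ 20.000 × (0.1250 + 0.0156 + 0.0020) ≈ 20.000 × 0.1426 ≈ 2.852 mcg/mL.

2.9 mcg/mL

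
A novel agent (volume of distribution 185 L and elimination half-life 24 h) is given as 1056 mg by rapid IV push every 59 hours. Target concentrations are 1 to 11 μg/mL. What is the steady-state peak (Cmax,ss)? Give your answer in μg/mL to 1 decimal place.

7.0 μg/mL

Over one 59-h interval, 59/24 ≈ 2.4583 half-lives elapse, leaving f ≈ 0.1820 of each dose.
Accumulation ratio R = 1/(1 − f) ≈ 1/0.8180 ≈ 1.2225.
Each bolus raises the concentration by D/Vd = 1056/185 ≈ 5.708 μg/mL.
Steady-state peak Cmax,ss = C₀·R ≈ 5.708 × 1.2225 ≈ 6.978 μg/mL.
Peak 7.0 μg/mL vs MTC 11 μg/mL: below toxic threshold.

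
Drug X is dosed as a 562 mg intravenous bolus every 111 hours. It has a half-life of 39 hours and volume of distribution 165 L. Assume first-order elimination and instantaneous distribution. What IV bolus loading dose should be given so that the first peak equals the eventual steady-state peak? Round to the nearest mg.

f = (1/2)^(111/39) ≈ 0.139066; accumulation ratio R = 1/(1−f) ≈ 1.16153.
Loading dose to hit Cmax,ss on first dose: D_load = D_maint·R ≈ 562 × 1.16153 ≈ 652.78 mg.

653 mg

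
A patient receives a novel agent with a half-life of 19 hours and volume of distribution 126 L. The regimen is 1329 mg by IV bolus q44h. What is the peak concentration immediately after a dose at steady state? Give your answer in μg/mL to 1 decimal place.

13.2 μg/mL

τ/t½ = 44/19 ≈ 2.3158, so fraction remaining f = (1/2)^(44/19) ≈ 0.2009.
Accumulation ratio R = 1/(1 − f) ≈ 1/0.7991 ≈ 1.2514.
Single-dose peak C₀ = D/Vd = 1329/126 ≈ 10.548 μg/mL.
Cmax,ss = C₀/(1 − f) ≈ 10.548/0.7991 ≈ 13.200 μg/mL.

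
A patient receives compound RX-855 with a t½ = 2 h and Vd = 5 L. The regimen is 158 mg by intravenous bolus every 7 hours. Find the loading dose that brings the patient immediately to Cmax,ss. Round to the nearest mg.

173 mg

f = (1/2)^(7/2) ≈ 0.088388; accumulation ratio R = 1/(1−f) ≈ 1.09696.
Loading dose to hit Cmax,ss on first dose: D_load = D_maint·R ≈ 158 × 1.09696 ≈ 173.32 mg.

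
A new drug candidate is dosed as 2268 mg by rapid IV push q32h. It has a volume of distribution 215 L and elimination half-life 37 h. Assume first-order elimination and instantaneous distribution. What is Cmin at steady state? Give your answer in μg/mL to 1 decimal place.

12.8 μg/mL

Over one 32-h interval, 32/37 ≈ 0.86486 half-lives elapse, leaving f ≈ 0.5491 of each dose.
Each bolus raises the concentration by D/Vd = 2268/215 ≈ 10.549 μg/mL.
Steady-state trough Cmin,ss = C₀·f/(1−f) ≈ 10.549 × 0.5491/0.4509 ≈ 12.846 μg/mL.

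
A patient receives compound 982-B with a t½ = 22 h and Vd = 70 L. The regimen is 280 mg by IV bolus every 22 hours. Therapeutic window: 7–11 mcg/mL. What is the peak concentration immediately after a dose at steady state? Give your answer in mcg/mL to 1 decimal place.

The dosing interval is 1 half-life, so f = 2^(−1) = 0.5.
At steady state, R = 1/(1 − 0.5) = 2/1.
Single-dose peak C₀ = D/Vd = 280/70 = 4 mcg/mL.
Steady-state peak Cmax,ss = C₀·R = 4 × 2/1 ≈ 8.000 mcg/mL.
Peak 8.0 mcg/mL vs MTC 11 mcg/mL: below toxic threshold.

8.0 mcg/mL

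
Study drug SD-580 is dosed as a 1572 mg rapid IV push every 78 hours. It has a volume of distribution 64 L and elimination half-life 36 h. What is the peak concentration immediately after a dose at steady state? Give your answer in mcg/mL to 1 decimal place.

τ/t½ = 78/36 ≈ 2.1667, so fraction remaining f = (1/2)^(78/36) ≈ 0.2227.
At steady state, accumulation factor R = 1/(1 − e^(−kτ)) ≈ 1.2865.
Each bolus raises the concentration by D/Vd = 1572/64 ≈ 24.562 mcg/mL.
Steady-state peak Cmax,ss = C₀·R ≈ 24.562 × 1.2865 ≈ 31.599 mcg/mL.

31.6 mcg/mL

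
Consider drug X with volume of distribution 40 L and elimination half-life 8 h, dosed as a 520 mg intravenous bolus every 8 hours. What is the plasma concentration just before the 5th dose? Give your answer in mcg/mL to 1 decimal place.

12.2 mcg/mL

f = (1/2)^(τ/t½) = (1/2)^(8/8) ≈ 0.5000.
C₀ = D/Vd = 520/40 ≈ 13.000 mcg/mL.
Before the 5th dose, 4 doses have been given. Superposition: Cmin = C₀·(f + f² + … + f^4).
≈ 13.000 × (0.5000 + 0.2500 + 0.1250 + 0.0625) ≈ 13.000 × 0.9375 ≈ 12.188 mcg/mL.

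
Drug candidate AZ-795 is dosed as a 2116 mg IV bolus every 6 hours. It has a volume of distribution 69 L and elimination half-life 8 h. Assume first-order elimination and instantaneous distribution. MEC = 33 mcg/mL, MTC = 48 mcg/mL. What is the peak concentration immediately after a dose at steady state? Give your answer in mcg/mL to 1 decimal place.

Over one 6-h interval, 6/8 ≈ 0.75 half-lives elapse, leaving f ≈ 0.5946 of each dose.
Accumulation ratio R = 1/(1 − f) ≈ 1/0.4054 ≈ 2.4667.
Single-dose peak C₀ = D/Vd = 2116/69 ≈ 30.667 mcg/mL.
Cmax,ss = C₀/(1 − f) ≈ 30.667/0.4054 ≈ 75.646 mcg/mL.
Peak 75.6 mcg/mL vs MTC 48 mcg/mL: exceeds toxic threshold.

75.6 mcg/mL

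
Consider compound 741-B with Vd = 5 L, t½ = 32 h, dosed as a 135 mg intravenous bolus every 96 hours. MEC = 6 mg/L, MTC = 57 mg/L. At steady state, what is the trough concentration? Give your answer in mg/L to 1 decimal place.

τ = 96 h = 3 half-lives, so f = (1/2)^3 = 0.125.
At steady state, R = 1/(1 − 0.125) = 8/7.
Single-dose peak C₀ = D/Vd = 135/5 = 27 mg/L.
Steady-state peak Cmax,ss = C₀·R = 27 × 8/7 ≈ 30.857 mg/L.
Steady-state trough Cmin,ss = Cmax,ss·f ≈ 30.857 × 0.125 ≈ 3.857 mg/L.
Trough 3.9 mg/L vs MEC 6 mg/L: subtherapeutic.

3.9 mg/L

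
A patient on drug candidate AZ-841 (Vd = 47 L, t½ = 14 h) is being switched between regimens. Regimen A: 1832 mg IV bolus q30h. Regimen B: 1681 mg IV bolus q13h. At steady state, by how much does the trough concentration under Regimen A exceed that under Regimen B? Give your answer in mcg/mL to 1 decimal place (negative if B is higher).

Regimen A: f = (1/2)^(30/14) ≈ 0.2264; Cmin,ss = (1832/47)·f/(1−f) ≈ 11.407 mcg/mL.
Regimen B: f = (1/2)^(13/14) ≈ 0.5254; Cmin,ss = (1681/47)·f/(1−f) ≈ 39.594 mcg/mL.
Difference ≈ 11.407 − 39.594 ≈ -28.187 mcg/mL.

-28.2 mcg/mL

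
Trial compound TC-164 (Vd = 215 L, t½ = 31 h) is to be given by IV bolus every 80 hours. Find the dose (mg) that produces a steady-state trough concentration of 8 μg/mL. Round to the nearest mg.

8569 mg

τ/t½ = 80/31 ≈ 2.5806, so f = (1/2)^(80/31) ≈ 0.167166.
Cmin,ss = (D/Vd)·f/(1−f), so D = Cmin,ss·Vd·(1−f)/f.
D = 8 × 215 × (1−f)/f ≈ 8 × 215 × 4.98208 ≈ 8569.18 mg.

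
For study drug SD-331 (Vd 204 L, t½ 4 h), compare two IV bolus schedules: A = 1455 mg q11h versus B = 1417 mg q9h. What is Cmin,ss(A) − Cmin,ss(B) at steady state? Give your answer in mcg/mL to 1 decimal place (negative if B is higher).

-0.6 mcg/mL

Regimen A: f = (1/2)^(11/4) ≈ 0.1487; Cmin,ss = (1455/204)·f/(1−f) ≈ 1.246 mcg/mL.
Regimen B: f = (1/2)^(9/4) ≈ 0.2102; Cmin,ss = (1417/204)·f/(1−f) ≈ 1.849 mcg/mL.
Difference ≈ 1.246 − 1.849 ≈ -0.603 mcg/mL.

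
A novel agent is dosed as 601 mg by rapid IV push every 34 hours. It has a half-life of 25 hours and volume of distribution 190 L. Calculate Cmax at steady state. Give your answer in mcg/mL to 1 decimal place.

5.2 mcg/mL

τ/t½ = 34/25 ≈ 1.36, so fraction remaining f = (1/2)^(34/25) ≈ 0.3896.
At steady state, accumulation factor R = 1/(1 − e^(−kτ)) ≈ 1.6383.
Single-dose peak C₀ = D/Vd = 601/190 ≈ 3.163 mcg/mL.
Steady-state peak Cmax,ss = C₀·R ≈ 3.163 × 1.6383 ≈ 5.182 mcg/mL.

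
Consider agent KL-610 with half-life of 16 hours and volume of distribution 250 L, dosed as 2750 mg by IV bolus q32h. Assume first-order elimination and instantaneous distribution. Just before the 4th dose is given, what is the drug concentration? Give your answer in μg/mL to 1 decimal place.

3.6 μg/mL

f = (1/2)^(τ/t½) = (1/2)^(32/16) ≈ 0.2500.
C₀ = D/Vd = 2750/250 ≈ 11.000 μg/mL.
Before the 4th dose, 3 doses have been given. Superposition: Cmin = C₀·(f + f² + … + f^3).
≈ 11.000 × (0.2500 + 0.0625 + 0.0156) ≈ 11.000 × 0.3281 ≈ 3.609 μg/mL.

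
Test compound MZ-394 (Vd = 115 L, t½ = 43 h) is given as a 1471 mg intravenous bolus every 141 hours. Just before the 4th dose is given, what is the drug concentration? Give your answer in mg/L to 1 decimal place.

1.5 mg/L

f = (1/2)^(τ/t½) = (1/2)^(141/43) ≈ 0.1030.
C₀ = D/Vd = 1471/115 ≈ 12.791 mg/L.
Before the 4th dose, 3 doses have been given. Superposition: Cmin = C₀·(f + f² + … + f^3).
≈ 12.791 × (0.1030 + 0.0106 + 0.0011) ≈ 12.791 × 0.1147 ≈ 1.467 mg/L.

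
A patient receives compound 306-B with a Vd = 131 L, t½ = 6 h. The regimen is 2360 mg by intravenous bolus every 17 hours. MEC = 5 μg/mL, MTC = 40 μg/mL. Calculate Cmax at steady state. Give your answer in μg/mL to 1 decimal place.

21.0 μg/mL

k = ln2/t½ = ln2/6 ≈ 0.115525 h⁻¹; fraction remaining f = e^(−kτ) = e^(−0.115525×17) ≈ 0.1403.
At steady state, accumulation factor R = 1/(1 − e^(−kτ)) ≈ 1.1632.
Single-dose peak C₀ = D/Vd = 2360/131 ≈ 18.015 μg/mL.
Cmax,ss = C₀/(1 − f) ≈ 18.015/0.8597 ≈ 20.955 μg/mL.
Peak 21.0 μg/mL vs MTC 40 μg/mL: below toxic threshold.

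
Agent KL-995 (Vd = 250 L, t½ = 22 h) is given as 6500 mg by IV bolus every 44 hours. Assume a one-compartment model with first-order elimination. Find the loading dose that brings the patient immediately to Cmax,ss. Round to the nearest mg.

8667 mg

f = (1/2)^(44/22) ≈ 0.250000; accumulation ratio R = 1/(1−f) ≈ 1.33333.
Loading dose to hit Cmax,ss on first dose: D_load = D_maint·R ≈ 6500 × 1.33333 ≈ 8666.64 mg.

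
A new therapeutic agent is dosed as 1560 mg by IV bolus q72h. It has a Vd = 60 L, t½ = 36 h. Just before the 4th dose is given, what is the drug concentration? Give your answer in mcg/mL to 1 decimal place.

8.5 mcg/mL

f = (1/2)^(τ/t½) = (1/2)^(72/36) ≈ 0.2500.
C₀ = D/Vd = 1560/60 ≈ 26.000 mcg/mL.
Before the 4th dose, 3 doses have been given. Superposition: Cmin = C₀·(f + f² + … + f^3).
≈ 26.000 × (0.2500 + 0.0625 + 0.0156) ≈ 26.000 × 0.3281 ≈ 8.531 mcg/mL.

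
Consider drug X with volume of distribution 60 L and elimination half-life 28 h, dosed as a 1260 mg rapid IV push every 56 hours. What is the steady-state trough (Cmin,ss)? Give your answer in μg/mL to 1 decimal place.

7.0 μg/mL

The dosing interval is 2 half-lives, so f = 2^(−2) = 0.25.
Accumulation ratio R = 1/(1 − f) = 1/0.75 = 4/3.
Single-dose peak C₀ = D/Vd = 1260/60 = 21 μg/mL.
Steady-state peak Cmax,ss = C₀·R = 21 × 4/3 ≈ 28.000 μg/mL.
Steady-state trough Cmin,ss = Cmax,ss·f ≈ 28.000 × 0.25 ≈ 7.000 μg/mL.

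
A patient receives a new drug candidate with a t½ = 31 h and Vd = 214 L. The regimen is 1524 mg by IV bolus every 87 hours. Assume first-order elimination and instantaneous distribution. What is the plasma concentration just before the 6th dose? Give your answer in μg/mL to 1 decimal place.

1.2 μg/mL

f = (1/2)^(τ/t½) = (1/2)^(87/31) ≈ 0.1429.
C₀ = D/Vd = 1524/214 ≈ 7.121 μg/mL.
Before the 6th dose, 5 doses have been given. Superposition: Cmin = C₀·(f + f² + … + f^5).
≈ 7.121 × (0.1429 + 0.0204 + 0.0029 + 0.0004 + 0.0001) ≈ 7.121 × 0.1667 ≈ 1.187 μg/mL.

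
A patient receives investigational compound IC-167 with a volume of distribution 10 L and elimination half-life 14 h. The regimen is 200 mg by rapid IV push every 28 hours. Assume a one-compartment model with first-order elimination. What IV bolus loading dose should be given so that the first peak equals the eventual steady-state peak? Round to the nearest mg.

f = (1/2)^(28/14) ≈ 0.250000; accumulation ratio R = 1/(1−f) ≈ 1.33333.
Loading dose to hit Cmax,ss on first dose: D_load = D_maint·R ≈ 200 × 1.33333 ≈ 266.67 mg.

267 mg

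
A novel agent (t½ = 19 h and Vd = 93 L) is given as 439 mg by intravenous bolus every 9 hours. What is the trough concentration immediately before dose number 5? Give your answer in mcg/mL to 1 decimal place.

f = (1/2)^(τ/t½) = (1/2)^(9/19) ≈ 0.7201.
C₀ = D/Vd = 439/93 ≈ 4.720 mcg/mL.
Before the 5th dose, 4 doses have been given. Superposition: Cmin = C₀·(f + f² + … + f^4).
≈ 4.720 × (0.7201 + 0.5185 + 0.3734 + 0.2689) ≈ 4.720 × 1.8809 ≈ 8.878 mcg/mL.

8.9 mcg/mL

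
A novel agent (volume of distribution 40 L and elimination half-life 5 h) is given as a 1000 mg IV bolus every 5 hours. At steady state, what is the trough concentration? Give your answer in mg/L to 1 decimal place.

τ = 5 h = 1 half-life, so f = (1/2)^1 = 0.5.
Accumulation ratio R = 1/(1 − f) = 1/0.5 = 2/1.
Single-dose peak C₀ = D/Vd = 1000/40 = 25 mg/L.
Steady-state peak Cmax,ss = C₀·R = 25 × 2/1 ≈ 50.000 mg/L.
Steady-state trough Cmin,ss = Cmax,ss·f ≈ 50.000 × 0.5 ≈ 25.000 mg/L.

25.0 mg/L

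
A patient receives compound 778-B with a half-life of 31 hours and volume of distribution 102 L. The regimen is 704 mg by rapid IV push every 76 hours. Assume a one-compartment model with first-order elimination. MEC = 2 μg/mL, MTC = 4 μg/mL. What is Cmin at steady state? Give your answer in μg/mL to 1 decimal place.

1.5 μg/mL

τ/t½ = 76/31 ≈ 2.4516, so fraction remaining f = (1/2)^(76/31) ≈ 0.1828.
Accumulation ratio R = 1/(1 − f) ≈ 1/0.8172 ≈ 1.2237.
Each bolus raises the concentration by D/Vd = 704/102 ≈ 6.902 μg/mL.
Cmax,ss = C₀/(1 − f) ≈ 6.902/0.8172 ≈ 8.446 μg/mL.
Steady-state trough Cmin,ss = Cmax,ss·f ≈ 8.446 × 0.1828 ≈ 1.544 μg/mL.
Trough 1.5 μg/mL vs MEC 2 μg/mL: subtherapeutic.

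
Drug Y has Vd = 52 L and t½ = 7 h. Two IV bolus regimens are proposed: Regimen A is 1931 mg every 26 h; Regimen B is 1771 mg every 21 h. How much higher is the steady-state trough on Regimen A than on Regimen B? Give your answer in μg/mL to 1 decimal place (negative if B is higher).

Regimen A: f = (1/2)^(26/7) ≈ 0.0762; Cmin,ss = (1931/52)·f/(1−f) ≈ 3.063 μg/mL.
Regimen B: f = (1/2)^(21/7) ≈ 0.1250; Cmin,ss = (1771/52)·f/(1−f) ≈ 4.865 μg/mL.
Difference ≈ 3.063 − 4.865 ≈ -1.802 μg/mL.

-1.8 μg/mL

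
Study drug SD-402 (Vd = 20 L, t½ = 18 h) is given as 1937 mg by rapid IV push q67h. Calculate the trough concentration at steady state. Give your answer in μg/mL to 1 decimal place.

Over one 67-h interval, 67/18 ≈ 3.7222 half-lives elapse, leaving f ≈ 0.0758 of each dose.
Accumulation ratio R = 1/(1 − f) ≈ 1/0.9242 ≈ 1.0820.
Single-dose peak C₀ = D/Vd = 1937/20 ≈ 96.850 μg/mL.
Steady-state peak Cmax,ss = C₀·R ≈ 96.850 × 1.0820 ≈ 104.792 μg/mL.
One interval later, Cmin,ss = Cmax,ss·e^(−kτ) ≈ 104.792 × 0.0758 ≈ 7.943 μg/mL.

7.9 μg/mL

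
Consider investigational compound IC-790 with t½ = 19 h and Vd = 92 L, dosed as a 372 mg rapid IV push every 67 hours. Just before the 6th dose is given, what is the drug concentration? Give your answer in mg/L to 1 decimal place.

0.4 mg/L

f = (1/2)^(τ/t½) = (1/2)^(67/19) ≈ 0.0868.
C₀ = D/Vd = 372/92 ≈ 4.043 mg/L.
Before the 6th dose, 5 doses have been given. Superposition: Cmin = C₀·(f + f² + … + f^5).
≈ 4.043 × (0.0868 + 0.0075 + 0.0007 + 0.0001 + 0.0000) ≈ 4.043 × 0.0951 ≈ 0.384 mg/L.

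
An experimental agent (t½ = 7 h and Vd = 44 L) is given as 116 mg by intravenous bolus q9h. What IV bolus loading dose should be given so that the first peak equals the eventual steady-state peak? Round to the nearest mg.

197 mg

f = (1/2)^(9/7) ≈ 0.410168; accumulation ratio R = 1/(1−f) ≈ 1.69540.
Loading dose to hit Cmax,ss on first dose: D_load = D_maint·R ≈ 116 × 1.69540 ≈ 196.67 mg.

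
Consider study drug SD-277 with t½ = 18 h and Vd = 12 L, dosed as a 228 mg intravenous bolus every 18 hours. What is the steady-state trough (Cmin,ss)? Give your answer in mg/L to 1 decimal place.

19.0 mg/L

The dosing interval is 1 half-life, so f = 2^(−1) = 0.5.
Accumulation ratio R = 1/(1 − f) = 1/0.5 = 2/1.
Single-dose peak C₀ = D/Vd = 228/12 = 19 mg/L.
Steady-state peak Cmax,ss = C₀·R = 19 × 2/1 ≈ 38.000 mg/L.
Steady-state trough Cmin,ss = Cmax,ss·f ≈ 38.000 × 0.5 ≈ 19.000 mg/L.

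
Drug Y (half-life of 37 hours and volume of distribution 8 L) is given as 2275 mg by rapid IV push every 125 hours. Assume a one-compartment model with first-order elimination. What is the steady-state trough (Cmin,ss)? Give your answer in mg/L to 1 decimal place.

30.3 mg/L

τ/t½ = 125/37 ≈ 3.3784, so fraction remaining f = (1/2)^(125/37) ≈ 0.0962.
Single-dose peak C₀ = D/Vd = 2275/8 ≈ 284.375 mg/L.
Steady-state trough Cmin,ss = C₀·f/(1−f) ≈ 284.375 × 0.0962/0.9038 ≈ 30.269 mg/L.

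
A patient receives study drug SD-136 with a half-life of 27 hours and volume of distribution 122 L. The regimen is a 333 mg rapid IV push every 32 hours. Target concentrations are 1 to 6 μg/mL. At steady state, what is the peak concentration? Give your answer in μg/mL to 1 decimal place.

Over one 32-h interval, 32/27 ≈ 1.1852 half-lives elapse, leaving f ≈ 0.4398 of each dose.
Accumulation ratio R = 1/(1 − f) ≈ 1/0.5602 ≈ 1.7851.
Each bolus raises the concentration by D/Vd = 333/122 ≈ 2.730 μg/mL.
Steady-state peak Cmax,ss = C₀·R ≈ 2.730 × 1.7851 ≈ 4.873 μg/mL.
Peak 4.9 μg/mL vs MTC 6 μg/mL: below toxic threshold.

4.9 μg/mL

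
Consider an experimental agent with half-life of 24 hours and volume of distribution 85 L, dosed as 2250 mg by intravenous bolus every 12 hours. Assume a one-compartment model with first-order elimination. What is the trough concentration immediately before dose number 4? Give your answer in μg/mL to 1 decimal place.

41.3 μg/mL

f = (1/2)^(τ/t½) = (1/2)^(12/24) ≈ 0.7071.
C₀ = D/Vd = 2250/85 ≈ 26.471 μg/mL.
Before the 4th dose, 3 doses have been given. Superposition: Cmin = C₀·(f + f² + … + f^3).
≈ 26.471 × (0.7071 + 0.5000 + 0.3535) ≈ 26.471 × 1.5606 ≈ 41.311 μg/mL.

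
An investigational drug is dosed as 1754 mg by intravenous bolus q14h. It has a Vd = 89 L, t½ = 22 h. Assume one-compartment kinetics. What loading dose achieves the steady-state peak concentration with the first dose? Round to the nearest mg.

4918 mg

f = (1/2)^(14/22) ≈ 0.643332; accumulation ratio R = 1/(1−f) ≈ 2.80373.
Loading dose to hit Cmax,ss on first dose: D_load = D_maint·R ≈ 1754 × 2.80373 ≈ 4917.74 mg.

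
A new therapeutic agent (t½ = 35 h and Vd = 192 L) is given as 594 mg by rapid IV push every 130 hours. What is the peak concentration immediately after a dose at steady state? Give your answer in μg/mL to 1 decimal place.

k = ln2/t½ = ln2/35 ≈ 0.019804 h⁻¹; fraction remaining f = e^(−kτ) = e^(−0.019804×130) ≈ 0.0762.
At steady state, accumulation factor R = 1/(1 − e^(−kτ)) ≈ 1.0825.
Each bolus raises the concentration by D/Vd = 594/192 ≈ 3.094 μg/mL.
Steady-state peak Cmax,ss = C₀·R ≈ 3.094 × 1.0825 ≈ 3.349 μg/mL.

3.3 μg/mL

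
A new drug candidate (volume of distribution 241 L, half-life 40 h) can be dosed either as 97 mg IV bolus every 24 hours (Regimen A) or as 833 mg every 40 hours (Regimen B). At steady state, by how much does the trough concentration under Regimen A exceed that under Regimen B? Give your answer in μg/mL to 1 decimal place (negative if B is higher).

Regimen A: f = (1/2)^(24/40) ≈ 0.6598; Cmin,ss = (97/241)·f/(1−f) ≈ 0.781 μg/mL.
Regimen B: f = (1/2)^(40/40) ≈ 0.5000; Cmin,ss = (833/241)·f/(1−f) ≈ 3.456 μg/mL.
Difference ≈ 0.781 − 3.456 ≈ -2.675 μg/mL.

-2.7 μg/mL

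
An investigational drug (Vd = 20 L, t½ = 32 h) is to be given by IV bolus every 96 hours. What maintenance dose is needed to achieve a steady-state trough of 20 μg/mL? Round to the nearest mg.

2800 mg

τ/t½ = 96/32 ≈ 3, so f = (1/2)^(96/32) ≈ 0.125000.
Cmin,ss = (D/Vd)·f/(1−f), so D = Cmin,ss·Vd·(1−f)/f.
D = 20 × 20 × (1−f)/f ≈ 20 × 20 × 7.00000 ≈ 2800.00 mg.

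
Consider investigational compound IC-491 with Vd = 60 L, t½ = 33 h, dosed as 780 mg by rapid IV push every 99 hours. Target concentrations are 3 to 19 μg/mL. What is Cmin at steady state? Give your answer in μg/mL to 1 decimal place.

1.9 μg/mL

τ = 99 h = 3 half-lives, so f = (1/2)^3 = 0.125.
At steady state, R = 1/(1 − 0.125) = 8/7.
Single-dose peak C₀ = D/Vd = 780/60 = 13 μg/mL.
Steady-state peak Cmax,ss = C₀·R = 13 × 8/7 ≈ 14.857 μg/mL.
Steady-state trough Cmin,ss = Cmax,ss·f ≈ 14.857 × 0.125 ≈ 1.857 μg/mL.
Trough 1.9 μg/mL vs MEC 3 μg/mL: subtherapeutic.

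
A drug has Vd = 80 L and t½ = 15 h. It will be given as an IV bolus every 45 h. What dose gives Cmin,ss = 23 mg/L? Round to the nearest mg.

τ/t½ = 45/15 ≈ 3, so f = (1/2)^(45/15) ≈ 0.125000.
Cmin,ss = (D/Vd)·f/(1−f), so D = Cmin,ss·Vd·(1−f)/f.
D = 23 × 80 × (1−f)/f ≈ 23 × 80 × 7.00000 ≈ 12880.00 mg.

12880 mg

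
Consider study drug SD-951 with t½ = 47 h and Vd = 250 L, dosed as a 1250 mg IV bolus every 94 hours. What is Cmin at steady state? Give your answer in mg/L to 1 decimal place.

The dosing interval is 2 half-lives, so f = 2^(−2) = 0.25.
At steady state, R = 1/(1 − 0.25) = 4/3.
Single-dose peak C₀ = D/Vd = 1250/250 = 5 mg/L.
Steady-state peak Cmax,ss = C₀·R = 5 × 4/3 ≈ 6.667 mg/L.
Steady-state trough Cmin,ss = Cmax,ss·f ≈ 6.667 × 0.25 ≈ 1.667 mg/L.

1.7 mg/L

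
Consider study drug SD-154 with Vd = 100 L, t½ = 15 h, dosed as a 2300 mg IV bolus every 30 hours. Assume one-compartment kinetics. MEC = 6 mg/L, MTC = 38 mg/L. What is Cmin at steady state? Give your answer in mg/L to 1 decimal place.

7.7 mg/L

τ = 30 h = 2 half-lives, so f = (1/2)^2 = 0.25.
At steady state, R = 1/(1 − 0.25) = 4/3.
Single-dose peak C₀ = D/Vd = 2300/100 = 23 mg/L.
Steady-state peak Cmax,ss = C₀·R = 23 × 4/3 ≈ 30.667 mg/L.
Steady-state trough Cmin,ss = Cmax,ss·f ≈ 30.667 × 0.25 ≈ 7.667 mg/L.
Trough 7.7 mg/L vs MEC 6 mg/L: adequate.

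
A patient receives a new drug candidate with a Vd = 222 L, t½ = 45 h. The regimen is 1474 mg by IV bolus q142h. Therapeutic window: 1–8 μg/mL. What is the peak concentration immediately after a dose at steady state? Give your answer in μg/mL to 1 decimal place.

τ/t½ = 142/45 ≈ 3.1556, so fraction remaining f = (1/2)^(142/45) ≈ 0.1122.
Accumulation ratio R = 1/(1 − f) ≈ 1/0.8878 ≈ 1.1264.
Single-dose peak C₀ = D/Vd = 1474/222 ≈ 6.640 μg/mL.
Steady-state peak Cmax,ss = C₀·R ≈ 6.640 × 1.1264 ≈ 7.479 μg/mL.
Peak 7.5 μg/mL vs MTC 8 μg/mL: below toxic threshold.

7.5 μg/mL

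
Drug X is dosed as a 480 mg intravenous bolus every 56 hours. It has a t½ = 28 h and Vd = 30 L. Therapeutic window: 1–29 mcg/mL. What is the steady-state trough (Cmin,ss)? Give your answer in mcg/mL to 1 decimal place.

The dosing interval is 2 half-lives, so f = 2^(−2) = 0.25.
At steady state, R = 1/(1 − 0.25) = 4/3.
Single-dose peak C₀ = D/Vd = 480/30 = 16 mcg/mL.
Steady-state peak Cmax,ss = C₀·R = 16 × 4/3 ≈ 21.333 mcg/mL.
Steady-state trough Cmin,ss = Cmax,ss·f ≈ 21.333 × 0.25 ≈ 5.333 mcg/mL.
Trough 5.3 mcg/mL vs MEC 1 mcg/mL: adequate.

5.3 mcg/mL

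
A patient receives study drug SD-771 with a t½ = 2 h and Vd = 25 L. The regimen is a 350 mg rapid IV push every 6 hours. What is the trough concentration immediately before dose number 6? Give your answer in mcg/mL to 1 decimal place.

f = (1/2)^(τ/t½) = (1/2)^(6/2) ≈ 0.1250.
C₀ = D/Vd = 350/25 ≈ 14.000 mcg/mL.
Before the 6th dose, 5 doses have been given. Superposition: Cmin = C₀·(f + f² + … + f^5).
≈ 14.000 × (0.1250 + 0.0156 + 0.0020 + 0.0002 + 0.0000) ≈ 14.000 × 0.1428 ≈ 1.999 mcg/mL.

2.0 mcg/mL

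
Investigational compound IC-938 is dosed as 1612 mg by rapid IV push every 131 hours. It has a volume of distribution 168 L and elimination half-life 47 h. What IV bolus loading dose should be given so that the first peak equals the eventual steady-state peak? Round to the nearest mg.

1885 mg

f = (1/2)^(131/47) ≈ 0.144863; accumulation ratio R = 1/(1−f) ≈ 1.16940.
Loading dose to hit Cmax,ss on first dose: D_load = D_maint·R ≈ 1612 × 1.16940 ≈ 1885.07 mg.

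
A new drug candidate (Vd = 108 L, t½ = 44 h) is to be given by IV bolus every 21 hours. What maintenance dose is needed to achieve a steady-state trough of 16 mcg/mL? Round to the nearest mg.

τ/t½ = 21/44 ≈ 0.47727, so f = (1/2)^(21/44) ≈ 0.718334.
Cmin,ss = (D/Vd)·f/(1−f), so D = Cmin,ss·Vd·(1−f)/f.
D = 16 × 108 × (1−f)/f ≈ 16 × 108 × 0.39211 ≈ 677.57 mg.

678 mg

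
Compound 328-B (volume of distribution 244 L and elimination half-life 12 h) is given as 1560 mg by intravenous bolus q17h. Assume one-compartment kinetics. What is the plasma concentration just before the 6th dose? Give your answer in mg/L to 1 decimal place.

3.8 mg/L

f = (1/2)^(τ/t½) = (1/2)^(17/12) ≈ 0.3746.
C₀ = D/Vd = 1560/244 ≈ 6.393 mg/L.
Before the 6th dose, 5 doses have been given. Superposition: Cmin = C₀·(f + f² + … + f^5).
≈ 6.393 × (0.3746 + 0.1403 + 0.0526 + 0.0197 + 0.0074) ≈ 6.393 × 0.5946 ≈ 3.801 mg/L.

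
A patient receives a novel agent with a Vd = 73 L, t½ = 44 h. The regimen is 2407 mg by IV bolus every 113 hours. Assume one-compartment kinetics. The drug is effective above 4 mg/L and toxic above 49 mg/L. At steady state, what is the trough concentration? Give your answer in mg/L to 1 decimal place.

6.7 mg/L

τ/t½ = 113/44 ≈ 2.5682, so fraction remaining f = (1/2)^(113/44) ≈ 0.1686.
Each bolus raises the concentration by D/Vd = 2407/73 ≈ 32.973 mg/L.
Steady-state trough Cmin,ss = C₀·f/(1−f) ≈ 32.973 × 0.1686/0.8314 ≈ 6.687 mg/L.
Trough 6.7 mg/L vs MEC 4 mg/L: adequate.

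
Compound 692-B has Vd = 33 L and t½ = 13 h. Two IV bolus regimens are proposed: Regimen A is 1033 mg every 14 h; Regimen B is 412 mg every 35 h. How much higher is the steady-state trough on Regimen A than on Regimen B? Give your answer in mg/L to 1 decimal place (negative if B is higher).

25.9 mg/L

Regimen A: f = (1/2)^(14/13) ≈ 0.4740; Cmin,ss = (1033/33)·f/(1−f) ≈ 28.208 mg/L.
Regimen B: f = (1/2)^(35/13) ≈ 0.1547; Cmin,ss = (412/33)·f/(1−f) ≈ 2.285 mg/L.
Difference ≈ 28.208 − 2.285 ≈ 25.923 mg/L.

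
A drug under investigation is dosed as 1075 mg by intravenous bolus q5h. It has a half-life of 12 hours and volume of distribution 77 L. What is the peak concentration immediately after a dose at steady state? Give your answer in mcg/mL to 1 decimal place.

Over one 5-h interval, 5/12 ≈ 0.41667 half-lives elapse, leaving f ≈ 0.7492 of each dose.
Accumulation ratio R = 1/(1 − f) ≈ 1/0.2508 ≈ 3.9872.
Each bolus raises the concentration by D/Vd = 1075/77 ≈ 13.961 mcg/mL.
Steady-state peak Cmax,ss = C₀·R ≈ 13.961 × 3.9872 ≈ 55.665 mcg/mL.

55.7 mcg/mL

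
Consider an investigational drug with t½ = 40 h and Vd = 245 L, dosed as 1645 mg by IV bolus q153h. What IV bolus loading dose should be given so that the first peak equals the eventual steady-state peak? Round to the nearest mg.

1770 mg

f = (1/2)^(153/40) ≈ 0.070560; accumulation ratio R = 1/(1−f) ≈ 1.07592.
Loading dose to hit Cmax,ss on first dose: D_load = D_maint·R ≈ 1645 × 1.07592 ≈ 1769.89 mg.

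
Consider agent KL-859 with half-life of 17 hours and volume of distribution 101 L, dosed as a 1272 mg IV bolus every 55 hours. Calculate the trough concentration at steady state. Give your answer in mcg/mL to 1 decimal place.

τ/t½ = 55/17 ≈ 3.2353, so fraction remaining f = (1/2)^(55/17) ≈ 0.1062.
Single-dose peak C₀ = D/Vd = 1272/101 ≈ 12.594 mcg/mL.
Steady-state trough Cmin,ss = C₀·f/(1−f) ≈ 12.594 × 0.1062/0.8938 ≈ 1.496 mcg/mL.

1.5 mcg/mL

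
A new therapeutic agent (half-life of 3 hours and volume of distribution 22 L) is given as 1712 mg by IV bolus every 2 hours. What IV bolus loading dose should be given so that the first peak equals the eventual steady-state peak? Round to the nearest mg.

4627 mg

f = (1/2)^(2/3) ≈ 0.629961; accumulation ratio R = 1/(1−f) ≈ 2.70242.
Loading dose to hit Cmax,ss on first dose: D_load = D_maint·R ≈ 1712 × 2.70242 ≈ 4626.54 mg.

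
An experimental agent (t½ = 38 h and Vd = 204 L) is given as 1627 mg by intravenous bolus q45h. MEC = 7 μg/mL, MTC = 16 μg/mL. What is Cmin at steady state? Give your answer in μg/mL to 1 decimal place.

6.3 μg/mL

k = ln2/t½ = ln2/38 ≈ 0.018241 h⁻¹; fraction remaining f = e^(−kτ) = e^(−0.018241×45) ≈ 0.4401.
At steady state, accumulation factor R = 1/(1 − e^(−kτ)) ≈ 1.7860.
Single-dose peak C₀ = D/Vd = 1627/204 ≈ 7.975 μg/mL.
Cmax,ss = C₀/(1 − f) ≈ 7.975/0.5599 ≈ 14.244 μg/mL.
One interval later, Cmin,ss = Cmax,ss·e^(−kτ) ≈ 14.244 × 0.4401 ≈ 6.269 μg/mL.
Trough 6.3 μg/mL vs MEC 7 μg/mL: subtherapeutic.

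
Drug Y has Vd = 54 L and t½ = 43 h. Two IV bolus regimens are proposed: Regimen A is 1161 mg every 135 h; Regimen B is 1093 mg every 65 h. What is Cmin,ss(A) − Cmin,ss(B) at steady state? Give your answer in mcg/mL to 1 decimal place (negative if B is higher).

-8.2 mcg/mL

Regimen A: f = (1/2)^(135/43) ≈ 0.1135; Cmin,ss = (1161/54)·f/(1−f) ≈ 2.753 mcg/mL.
Regimen B: f = (1/2)^(65/43) ≈ 0.3507; Cmin,ss = (1093/54)·f/(1−f) ≈ 10.932 mcg/mL.
Difference ≈ 2.753 − 10.932 ≈ -8.179 mcg/mL.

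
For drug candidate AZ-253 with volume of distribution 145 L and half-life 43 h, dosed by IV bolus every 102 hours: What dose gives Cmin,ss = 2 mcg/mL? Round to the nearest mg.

τ/t½ = 102/43 ≈ 2.3721, so f = (1/2)^(102/43) ≈ 0.193165.
Cmin,ss = (D/Vd)·f/(1−f), so D = Cmin,ss·Vd·(1−f)/f.
D = 2 × 145 × (1−f)/f ≈ 2 × 145 × 4.17692 ≈ 1211.31 mg.

1211 mg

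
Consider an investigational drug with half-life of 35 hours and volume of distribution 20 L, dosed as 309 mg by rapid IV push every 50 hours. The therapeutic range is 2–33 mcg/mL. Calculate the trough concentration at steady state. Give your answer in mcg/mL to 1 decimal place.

9.1 mcg/mL

Over one 50-h interval, 50/35 ≈ 1.4286 half-lives elapse, leaving f ≈ 0.3715 of each dose.
Single-dose peak C₀ = D/Vd = 309/20 ≈ 15.450 mcg/mL.
Steady-state trough Cmin,ss = C₀·f/(1−f) ≈ 15.450 × 0.3715/0.6285 ≈ 9.132 mcg/mL.
Trough 9.1 mcg/mL vs MEC 2 mcg/mL: adequate.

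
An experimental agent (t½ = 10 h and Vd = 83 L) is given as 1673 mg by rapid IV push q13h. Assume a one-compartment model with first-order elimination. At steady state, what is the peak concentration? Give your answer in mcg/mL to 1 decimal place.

33.9 mcg/mL

τ/t½ = 13/10 ≈ 1.3, so fraction remaining f = (1/2)^(13/10) ≈ 0.4061.
At steady state, accumulation factor R = 1/(1 − e^(−kτ)) ≈ 1.6838.
Each bolus raises the concentration by D/Vd = 1673/83 ≈ 20.157 mcg/mL.
Steady-state peak Cmax,ss = C₀·R ≈ 20.157 × 1.6838 ≈ 33.940 mcg/mL.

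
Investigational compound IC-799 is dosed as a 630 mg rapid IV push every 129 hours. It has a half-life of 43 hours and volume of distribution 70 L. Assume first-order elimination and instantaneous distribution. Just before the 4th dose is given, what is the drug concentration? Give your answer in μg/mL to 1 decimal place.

1.3 μg/mL

f = (1/2)^(τ/t½) = (1/2)^(129/43) ≈ 0.1250.
C₀ = D/Vd = 630/70 ≈ 9.000 μg/mL.
Before the 4th dose, 3 doses have been given. Superposition: Cmin = C₀·(f + f² + … + f^3).
≈ 9.000 × (0.1250 + 0.0156 + 0.0020) ≈ 9.000 × 0.1426 ≈ 1.283 μg/mL.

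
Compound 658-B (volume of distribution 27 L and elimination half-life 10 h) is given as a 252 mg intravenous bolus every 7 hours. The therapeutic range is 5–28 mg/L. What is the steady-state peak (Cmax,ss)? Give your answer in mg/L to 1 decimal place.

τ/t½ = 7/10 ≈ 0.7, so fraction remaining f = (1/2)^(7/10) ≈ 0.6156.
Accumulation ratio R = 1/(1 − f) ≈ 1/0.3844 ≈ 2.6015.
Each bolus raises the concentration by D/Vd = 252/27 ≈ 9.333 mg/L.
Cmax,ss = C₀/(1 − f) ≈ 9.333/0.3844 ≈ 24.279 mg/L.
Peak 24.3 mg/L vs MTC 28 mg/L: below toxic threshold.

24.3 mg/L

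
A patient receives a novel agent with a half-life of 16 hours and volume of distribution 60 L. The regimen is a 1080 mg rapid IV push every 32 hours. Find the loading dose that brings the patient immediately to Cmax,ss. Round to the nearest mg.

f = (1/2)^(32/16) ≈ 0.250000; accumulation ratio R = 1/(1−f) ≈ 1.33333.
Loading dose to hit Cmax,ss on first dose: D_load = D_maint·R ≈ 1080 × 1.33333 ≈ 1440.00 mg.

1440 mg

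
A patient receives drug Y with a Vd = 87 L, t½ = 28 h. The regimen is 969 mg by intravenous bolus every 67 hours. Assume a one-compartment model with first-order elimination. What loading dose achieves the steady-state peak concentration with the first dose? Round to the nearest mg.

f = (1/2)^(67/28) ≈ 0.190405; accumulation ratio R = 1/(1−f) ≈ 1.23519.
Loading dose to hit Cmax,ss on first dose: D_load = D_maint·R ≈ 969 × 1.23519 ≈ 1196.90 mg.

1197 mg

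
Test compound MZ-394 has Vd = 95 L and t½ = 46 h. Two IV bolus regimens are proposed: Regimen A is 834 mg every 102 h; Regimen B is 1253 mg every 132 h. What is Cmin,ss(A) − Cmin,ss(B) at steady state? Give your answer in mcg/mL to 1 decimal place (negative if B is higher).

Regimen A: f = (1/2)^(102/46) ≈ 0.2150; Cmin,ss = (834/95)·f/(1−f) ≈ 2.404 mcg/mL.
Regimen B: f = (1/2)^(132/46) ≈ 0.1368; Cmin,ss = (1253/95)·f/(1−f) ≈ 2.090 mcg/mL.
Difference ≈ 2.404 − 2.090 ≈ 0.314 mcg/mL.

0.3 mcg/mL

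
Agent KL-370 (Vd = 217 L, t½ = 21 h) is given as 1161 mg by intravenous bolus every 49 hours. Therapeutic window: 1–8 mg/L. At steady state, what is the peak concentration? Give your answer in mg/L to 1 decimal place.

τ/t½ = 49/21 ≈ 2.3333, so fraction remaining f = (1/2)^(49/21) ≈ 0.1984.
At steady state, accumulation factor R = 1/(1 − e^(−kτ)) ≈ 1.2475.
Each bolus raises the concentration by D/Vd = 1161/217 ≈ 5.350 mg/L.
Cmax,ss = C₀/(1 − f) ≈ 5.350/0.8016 ≈ 6.674 mg/L.
Peak 6.7 mg/L vs MTC 8 mg/L: below toxic threshold.

6.7 mg/L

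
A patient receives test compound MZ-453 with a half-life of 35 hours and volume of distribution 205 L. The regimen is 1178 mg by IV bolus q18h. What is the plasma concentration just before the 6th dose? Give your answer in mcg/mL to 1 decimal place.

f = (1/2)^(τ/t½) = (1/2)^(18/35) ≈ 0.7001.
C₀ = D/Vd = 1178/205 ≈ 5.746 mcg/mL.
Before the 6th dose, 5 doses have been given. Superposition: Cmin = C₀·(f + f² + … + f^5).
≈ 5.746 × (0.7001 + 0.4901 + 0.3431 + 0.2402 + 0.1682) ≈ 5.746 × 1.9417 ≈ 11.157 mcg/mL.

11.2 mcg/mL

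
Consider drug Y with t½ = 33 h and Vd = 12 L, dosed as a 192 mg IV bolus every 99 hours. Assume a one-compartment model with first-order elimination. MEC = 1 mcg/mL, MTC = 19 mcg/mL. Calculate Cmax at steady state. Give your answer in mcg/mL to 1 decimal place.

τ = 99 h = 3 half-lives, so f = (1/2)^3 = 0.125.
Accumulation ratio R = 1/(1 − f) = 1/0.875 = 8/7.
Single-dose peak C₀ = D/Vd = 192/12 = 16 mcg/mL.
Steady-state peak Cmax,ss = C₀·R = 16 × 8/7 ≈ 18.286 mcg/mL.
Peak 18.3 mcg/mL vs MTC 19 mcg/mL: below toxic threshold.

18.3 mcg/mL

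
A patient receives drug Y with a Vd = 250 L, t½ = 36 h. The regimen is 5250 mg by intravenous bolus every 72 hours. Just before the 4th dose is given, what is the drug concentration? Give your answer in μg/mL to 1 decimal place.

6.9 μg/mL

f = (1/2)^(τ/t½) = (1/2)^(72/36) ≈ 0.2500.
C₀ = D/Vd = 5250/250 ≈ 21.000 μg/mL.
Before the 4th dose, 3 doses have been given. Superposition: Cmin = C₀·(f + f² + … + f^3).
≈ 21.000 × (0.2500 + 0.0625 + 0.0156) ≈ 21.000 × 0.3281 ≈ 6.890 μg/mL.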